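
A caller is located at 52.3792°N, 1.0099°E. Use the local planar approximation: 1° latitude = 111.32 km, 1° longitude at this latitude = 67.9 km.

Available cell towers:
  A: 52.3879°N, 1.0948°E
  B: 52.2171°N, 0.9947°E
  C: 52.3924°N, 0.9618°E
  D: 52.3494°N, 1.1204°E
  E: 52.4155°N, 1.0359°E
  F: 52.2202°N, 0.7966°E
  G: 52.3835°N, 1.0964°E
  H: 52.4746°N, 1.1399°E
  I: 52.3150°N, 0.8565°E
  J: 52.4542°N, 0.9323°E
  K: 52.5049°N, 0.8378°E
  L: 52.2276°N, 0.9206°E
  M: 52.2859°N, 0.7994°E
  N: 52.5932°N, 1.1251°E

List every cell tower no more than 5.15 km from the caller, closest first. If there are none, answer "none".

C, E

Distances from 52.3792°N, 1.0099°E:
A: √((0.0087·111.32)² + (0.0849·67.9)²) = √(0.937961 + 33.231881) = 5.8455 km
B: √((-0.1621·111.32)² + (-0.0152·67.9)²) = √(325.621014 + 1.065189) = 18.0745 km
C: √((0.0132·111.32)² + (-0.0481·67.9)²) = √(2.159207 + 10.666691) = 3.5813 km
D: √((-0.0298·111.32)² + (0.1105·67.9)²) = √(11.004718 + 56.294259) = 8.2036 km
E: √((0.0363·111.32)² + (0.0260·67.9)²) = √(16.329002 + 3.116637) = 4.4097 km
F: √((-0.1590·111.32)² + (-0.2133·67.9)²) = √(313.285752 + 209.759317) = 22.8702 km
G: √((0.0043·111.32)² + (0.0865·67.9)²) = √(0.229131 + 34.496240) = 5.8928 km
H: √((0.0954·111.32)² + (0.1300·67.9)²) = √(112.782871 + 77.915929) = 13.8094 km
I: √((-0.0642·111.32)² + (-0.1534·67.9)²) = √(51.075950 + 108.490140) = 12.6319 km
J: √((0.0750·111.32)² + (-0.0776·67.9)²) = √(69.705801 + 27.762783) = 9.8726 km
K: √((0.1257·111.32)² + (-0.1721·67.9)²) = √(195.801922 + 136.553014) = 18.2306 km
L: √((-0.1516·111.32)² + (-0.0893·67.9)²) = √(284.803156 + 36.765668) = 17.9323 km
M: √((-0.0933·111.32)² + (-0.2105·67.9)²) = √(107.872236 + 204.288420) = 17.6681 km
N: √((0.2140·111.32)² + (0.1152·67.9)²) = √(567.510553 + 61.184936) = 25.0738 km
Threshold 5.15 km: C (3.5813 km), E (4.4097 km) are within range.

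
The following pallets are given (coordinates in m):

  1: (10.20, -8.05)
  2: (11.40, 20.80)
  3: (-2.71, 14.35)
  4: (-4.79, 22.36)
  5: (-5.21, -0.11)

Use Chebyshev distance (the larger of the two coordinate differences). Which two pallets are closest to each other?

3 and 4

Pairwise distances:
3–4: 8.01 m
2–3: 14.11 m
3–5: 14.46 m
1–5: 15.41 m
2–4: 16.19 m
2–5: 20.91 m
1–3: 22.40 m
4–5: 22.47 m
1–2: 28.85 m
1–4: 30.41 m
Closest pair: 3–4 at 8.01 m.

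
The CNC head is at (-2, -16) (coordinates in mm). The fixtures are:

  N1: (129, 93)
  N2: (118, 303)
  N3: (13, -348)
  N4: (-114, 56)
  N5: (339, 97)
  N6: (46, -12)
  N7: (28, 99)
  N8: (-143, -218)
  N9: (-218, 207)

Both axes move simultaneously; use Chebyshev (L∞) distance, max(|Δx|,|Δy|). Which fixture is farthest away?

Distances from (-2, -16):
N1: max(|131|, |109|) = 131 mm
N2: max(|120|, |319|) = 319 mm
N3: max(|15|, |-332|) = 332 mm
N4: max(|-112|, |72|) = 112 mm
N5: max(|341|, |113|) = 341 mm
N6: max(|48|, |4|) = 48 mm
N7: max(|30|, |115|) = 115 mm
N8: max(|-141|, |-202|) = 202 mm
N9: max(|-216|, |223|) = 223 mm
Maximum: N5 at 341 mm.

N5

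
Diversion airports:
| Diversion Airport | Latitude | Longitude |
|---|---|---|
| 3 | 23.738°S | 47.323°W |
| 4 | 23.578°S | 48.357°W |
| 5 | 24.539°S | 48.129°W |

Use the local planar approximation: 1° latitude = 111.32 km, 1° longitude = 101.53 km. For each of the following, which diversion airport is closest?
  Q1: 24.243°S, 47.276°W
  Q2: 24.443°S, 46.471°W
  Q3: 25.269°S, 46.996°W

Q1→3; Q2→3; Q3→5

Q1 at 24.243°S, 47.276°W:
  3: 56.419 km
  4: 132.386 km
  5: 92.662 km
  → nearest: 3 (56.419 km)
Q2 at 24.443°S, 46.471°W:
  3: 116.799 km
  4: 214.333 km
  5: 168.676 km
  → nearest: 3 (116.799 km)
Q3 at 25.269°S, 46.996°W:
  3: 173.635 km
  4: 233.515 km
  5: 140.842 km
  → nearest: 5 (140.842 km)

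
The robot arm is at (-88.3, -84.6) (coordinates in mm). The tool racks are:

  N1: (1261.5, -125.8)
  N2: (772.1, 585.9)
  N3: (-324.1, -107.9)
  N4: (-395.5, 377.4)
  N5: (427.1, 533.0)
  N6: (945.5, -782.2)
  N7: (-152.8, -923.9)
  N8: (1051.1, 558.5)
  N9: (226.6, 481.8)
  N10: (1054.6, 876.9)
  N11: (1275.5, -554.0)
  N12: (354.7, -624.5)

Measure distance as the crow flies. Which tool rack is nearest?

Distances from (-88.3, -84.6):
N1: √((1349.8)² + (-41.2)²) = √(1821960.040 + 1697.440) = 1350.4 mm
N2: √((860.4)² + (670.5)²) = √(740288.160 + 449570.250) = 1090.8 mm
N3: √((-235.8)² + (-23.3)²) = √(55601.640 + 542.890) = 236.9 mm
N4: √((-307.2)² + (462.0)²) = √(94371.840 + 213444.000) = 554.8 mm
N5: √((515.4)² + (617.6)²) = √(265637.160 + 381429.760) = 804.4 mm
N6: √((1033.8)² + (-697.6)²) = √(1068742.440 + 486645.760) = 1247.2 mm
N7: √((-64.5)² + (-839.3)²) = √(4160.250 + 704424.490) = 841.8 mm
N8: √((1139.4)² + (643.1)²) = √(1298232.360 + 413577.610) = 1308.4 mm
N9: √((314.9)² + (566.4)²) = √(99162.010 + 320808.960) = 648.1 mm
N10: √((1142.9)² + (961.5)²) = √(1306220.410 + 924482.250) = 1493.6 mm
N11: √((1363.8)² + (-469.4)²) = √(1859950.440 + 220336.360) = 1442.3 mm
N12: √((443.0)² + (-539.9)²) = √(196249.000 + 291492.010) = 698.4 mm
Minimum: N3 at 236.9 mm.

N3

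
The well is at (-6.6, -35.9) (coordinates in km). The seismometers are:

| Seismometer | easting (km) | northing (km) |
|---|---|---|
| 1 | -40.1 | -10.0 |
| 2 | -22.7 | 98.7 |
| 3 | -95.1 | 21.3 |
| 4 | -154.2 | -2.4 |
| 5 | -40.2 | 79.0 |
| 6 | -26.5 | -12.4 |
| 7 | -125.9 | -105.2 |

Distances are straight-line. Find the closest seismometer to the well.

Distances from (-6.6, -35.9):
1: √((-33.5)² + (25.9)²) = √(1122.250 + 670.810) = 42.3 km
2: √((-16.1)² + (134.6)²) = √(259.210 + 18117.160) = 135.6 km
3: √((-88.5)² + (57.2)²) = √(7832.250 + 3271.840) = 105.4 km
4: √((-147.6)² + (33.5)²) = √(21785.760 + 1122.250) = 151.4 km
5: √((-33.6)² + (114.9)²) = √(1128.960 + 13202.010) = 119.7 km
6: √((-19.9)² + (23.5)²) = √(396.010 + 552.250) = 30.8 km
7: √((-119.3)² + (-69.3)²) = √(14232.490 + 4802.490) = 138.0 km
Minimum: 6 at 30.8 km.

6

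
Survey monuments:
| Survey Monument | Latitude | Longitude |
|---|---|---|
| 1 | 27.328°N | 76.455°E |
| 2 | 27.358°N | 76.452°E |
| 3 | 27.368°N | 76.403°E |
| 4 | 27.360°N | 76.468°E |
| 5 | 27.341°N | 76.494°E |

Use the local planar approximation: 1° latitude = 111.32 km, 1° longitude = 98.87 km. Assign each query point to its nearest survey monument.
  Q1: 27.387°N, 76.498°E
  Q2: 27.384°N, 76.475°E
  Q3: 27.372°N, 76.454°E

Q1→4; Q2→4; Q3→2

Q1 at 27.387°N, 76.498°E:
  1: 7.824 km
  2: 5.577 km
  3: 9.628 km
  4: 4.223 km
  5: 5.136 km
  → nearest: 4 (4.223 km)
Q2 at 27.384°N, 76.475°E:
  1: 6.540 km
  2: 3.681 km
  3: 7.338 km
  4: 2.760 km
  5: 5.142 km
  → nearest: 4 (2.760 km)
Q3 at 27.372°N, 76.454°E:
  1: 4.899 km
  2: 1.571 km
  3: 5.062 km
  4: 1.924 km
  5: 5.249 km
  → nearest: 2 (1.571 km)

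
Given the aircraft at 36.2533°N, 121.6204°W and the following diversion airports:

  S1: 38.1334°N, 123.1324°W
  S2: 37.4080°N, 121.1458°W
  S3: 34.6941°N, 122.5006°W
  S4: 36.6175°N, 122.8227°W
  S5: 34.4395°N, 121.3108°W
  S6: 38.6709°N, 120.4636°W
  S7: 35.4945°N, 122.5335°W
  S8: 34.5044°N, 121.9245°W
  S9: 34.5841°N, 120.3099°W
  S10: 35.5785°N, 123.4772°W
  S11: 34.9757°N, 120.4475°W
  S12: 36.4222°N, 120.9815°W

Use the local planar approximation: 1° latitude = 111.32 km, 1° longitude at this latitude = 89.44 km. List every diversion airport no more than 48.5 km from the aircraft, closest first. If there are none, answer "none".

none

Distances from 36.2533°N, 121.6204°W:
S1: √((1.8801·111.32)² + (-1.5120·89.44)²) = √(43803.447668 + 18288.040020) = 249.1816 km
S2: √((1.1547·111.32)² + (0.4746·89.44)²) = √(16522.841126 + 1801.851721) = 135.3687 km
S3: √((-1.5592·111.32)² + (-0.8802·89.44)²) = √(30126.594888 + 6197.639481) = 190.5892 km
S4: √((0.3642·111.32)² + (-1.2023·89.44)²) = √(1643.714091 + 11563.499216) = 114.9226 km
S5: √((-1.8138·111.32)² + (0.3096·89.44)²) = √(40768.542970 + 766.770658) = 203.8021 km
S6: √((2.4176·111.32)² + (1.1568·89.44)²) = √(72429.467004 + 10704.839026) = 288.3302 km
S7: √((-0.7588·111.32)² + (-0.9131·89.44)²) = √(7135.116027 + 6669.607343) = 117.4935 km
S8: √((-1.7489·111.32)² + (-0.3041·89.44)²) = √(37903.241346 + 739.769499) = 196.5783 km
S9: √((-1.6692·111.32)² + (1.3105·89.44)²) = √(34527.342066 + 13738.446652) = 219.6948 km
S10: √((-0.6748·111.32)² + (-1.8568·89.44)²) = √(5642.824498 + 27579.972956) = 182.2712 km
S11: √((-1.2776·111.32)² + (1.1729·89.44)²) = √(20227.220164 + 11004.886142) = 176.7261 km
S12: √((0.1689·111.32)² + (0.6389·89.44)²) = √(353.513249 + 3265.347135) = 60.1570 km
Threshold 48.5 km: none within range.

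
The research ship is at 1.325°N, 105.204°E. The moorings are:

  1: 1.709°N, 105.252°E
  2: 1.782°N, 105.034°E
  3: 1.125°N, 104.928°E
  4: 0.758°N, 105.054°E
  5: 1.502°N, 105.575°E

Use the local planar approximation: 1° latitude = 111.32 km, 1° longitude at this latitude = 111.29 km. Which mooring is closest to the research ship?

3

Distances from 1.325°N, 105.204°E:
1: √((0.384·111.32)² + (0.048·111.29)²) = √(1827.29575 + 28.53611) = 43.079 km
2: √((0.457·111.32)² + (-0.170·111.29)²) = √(2588.08655 + 357.93991) = 54.277 km
3: √((-0.200·111.32)² + (-0.276·111.29)²) = √(495.68570 + 943.47511) = 37.936 km
4: √((-0.567·111.32)² + (-0.150·111.29)²) = √(3983.93747 + 278.67294) = 65.289 km
5: √((0.177·111.32)² + (0.371·111.29)²) = √(388.23343 + 1704.74766) = 45.749 km
Minimum: 3 at 37.936 km.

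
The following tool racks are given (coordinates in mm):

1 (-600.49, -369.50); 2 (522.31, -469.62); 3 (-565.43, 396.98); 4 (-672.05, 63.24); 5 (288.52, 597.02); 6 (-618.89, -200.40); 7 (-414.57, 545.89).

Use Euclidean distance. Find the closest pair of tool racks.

Pairwise distances:
1–2: √((1122.80)² + (-100.12)²) = √(1260679.8400 + 10024.0144) = 1127.26 mm
1–3: √((35.06)² + (766.48)²) = √(1229.2036 + 587491.5904) = 767.28 mm
1–4: √((-71.56)² + (432.74)²) = √(5120.8336 + 187263.9076) = 438.62 mm
1–5: √((889.01)² + (966.52)²) = √(790338.7801 + 934160.9104) = 1313.20 mm
1–6: √((-18.40)² + (169.10)²) = √(338.5600 + 28594.8100) = 170.10 mm
1–7: √((185.92)² + (915.39)²) = √(34566.2464 + 837938.8521) = 934.08 mm
2–3: √((-1087.74)² + (866.60)²) = √(1183178.3076 + 750995.5600) = 1390.75 mm
2–4: √((-1194.36)² + (532.86)²) = √(1426495.8096 + 283939.7796) = 1307.84 mm
2–5: √((-233.79)² + (1066.64)²) = √(54657.7641 + 1137720.8896) = 1091.96 mm
2–6: √((-1141.20)² + (269.22)²) = √(1302337.4400 + 72479.4084) = 1172.53 mm
2–7: √((-936.88)² + (1015.51)²) = √(877744.1344 + 1031260.5601) = 1381.67 mm
3–4: √((-106.62)² + (-333.74)²) = √(11367.8244 + 111382.3876) = 350.36 mm
3–5: √((853.95)² + (200.04)²) = √(729230.6025 + 40016.0016) = 877.07 mm
3–6: √((-53.46)² + (-597.38)²) = √(2857.9716 + 356862.8644) = 599.77 mm
3–7: √((150.86)² + (148.91)²) = √(22758.7396 + 22174.1881) = 211.97 mm
4–5: √((960.57)² + (533.78)²) = √(922694.7249 + 284921.0884) = 1098.92 mm
4–6: √((53.16)² + (-263.64)²) = √(2825.9856 + 69506.0496) = 268.95 mm
4–7: √((257.48)² + (482.65)²) = √(66295.9504 + 232951.0225) = 547.03 mm
5–6: √((-907.41)² + (-797.42)²) = √(823392.9081 + 635878.6564) = 1208.00 mm
5–7: √((-703.09)² + (-51.13)²) = √(494335.5481 + 2614.2769) = 704.95 mm
6–7: √((204.32)² + (746.29)²) = √(41746.6624 + 556948.7641) = 773.75 mm
Closest pair: 1–6 at 170.10 mm.

1 and 6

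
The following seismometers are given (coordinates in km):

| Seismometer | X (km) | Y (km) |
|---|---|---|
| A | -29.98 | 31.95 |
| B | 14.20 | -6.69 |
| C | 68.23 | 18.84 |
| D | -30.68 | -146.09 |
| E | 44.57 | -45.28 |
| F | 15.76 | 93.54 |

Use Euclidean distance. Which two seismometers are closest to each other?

Pairwise distances:
A–B: √((44.18)² + (-38.64)²) = √(1951.8724 + 1493.0496) = 58.69 km
A–C: √((98.21)² + (-13.11)²) = √(9645.2041 + 171.8721) = 99.08 km
A–D: √((-0.70)² + (-178.04)²) = √(0.4900 + 31698.2416) = 178.04 km
A–E: √((74.55)² + (-77.23)²) = √(5557.7025 + 5964.4729) = 107.34 km
A–F: √((45.74)² + (61.59)²) = √(2092.1476 + 3793.3281) = 76.72 km
B–C: √((54.03)² + (25.53)²) = √(2919.2409 + 651.7809) = 59.76 km
B–D: √((-44.88)² + (-139.40)²) = √(2014.2144 + 19432.3600) = 146.45 km
B–E: √((30.37)² + (-38.59)²) = √(922.3369 + 1489.1881) = 49.11 km
B–F: √((1.56)² + (100.23)²) = √(2.4336 + 10046.0529) = 100.24 km
C–D: √((-98.91)² + (-164.93)²) = √(9783.1881 + 27201.9049) = 192.32 km
C–E: √((-23.66)² + (-64.12)²) = √(559.7956 + 4111.3744) = 68.35 km
C–F: √((-52.47)² + (74.70)²) = √(2753.1009 + 5580.0900) = 91.29 km
D–E: √((75.25)² + (100.81)²) = √(5662.5625 + 10162.6561) = 125.80 km
D–F: √((46.44)² + (239.63)²) = √(2156.6736 + 57422.5369) = 244.09 km
E–F: √((-28.81)² + (138.82)²) = √(830.0161 + 19270.9924) = 141.78 km
Closest pair: B–E at 49.11 km.

B and E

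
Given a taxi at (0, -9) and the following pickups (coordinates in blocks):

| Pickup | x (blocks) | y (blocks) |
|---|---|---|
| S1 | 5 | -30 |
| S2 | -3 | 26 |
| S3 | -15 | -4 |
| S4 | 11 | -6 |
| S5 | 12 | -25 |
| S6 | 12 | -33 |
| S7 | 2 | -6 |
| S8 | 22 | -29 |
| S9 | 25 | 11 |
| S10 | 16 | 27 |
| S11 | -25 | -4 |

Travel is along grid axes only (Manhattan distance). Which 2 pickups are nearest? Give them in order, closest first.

Distances from (0, -9):
S1: 26 blocks
S2: 38 blocks
S3: 20 blocks
S4: 14 blocks
S5: 28 blocks
S6: 36 blocks
S7: 5 blocks
S8: 42 blocks
S9: 45 blocks
S10: 52 blocks
S11: 30 blocks
Sorted: S7 (5 blocks) < S4 (14 blocks) < S3 (20 blocks) < S1 (26 blocks) < …

S7, S4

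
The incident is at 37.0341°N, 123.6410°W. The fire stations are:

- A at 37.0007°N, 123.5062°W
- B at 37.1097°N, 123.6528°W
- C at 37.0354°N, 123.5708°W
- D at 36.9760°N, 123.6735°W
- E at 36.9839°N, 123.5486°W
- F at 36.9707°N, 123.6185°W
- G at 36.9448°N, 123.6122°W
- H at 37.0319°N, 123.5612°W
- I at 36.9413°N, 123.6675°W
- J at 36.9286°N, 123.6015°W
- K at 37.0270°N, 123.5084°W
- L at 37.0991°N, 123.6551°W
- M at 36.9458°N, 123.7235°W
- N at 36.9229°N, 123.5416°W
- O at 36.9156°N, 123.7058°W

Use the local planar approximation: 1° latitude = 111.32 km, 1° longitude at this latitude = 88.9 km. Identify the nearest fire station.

C

Distances from 37.0341°N, 123.6410°W:
A: 12.5473 km
B: 8.4809 km
C: 6.2425 km
D: 7.0837 km
E: 9.9350 km
F: 7.3357 km
G: 10.2653 km
H: 7.0984 km
I: 10.5957 km
J: 12.2580 km
K: 11.8146 km
L: 7.3436 km
M: 12.2642 km
N: 15.2092 km
O: 14.3944 km
Minimum: C at 6.2425 km.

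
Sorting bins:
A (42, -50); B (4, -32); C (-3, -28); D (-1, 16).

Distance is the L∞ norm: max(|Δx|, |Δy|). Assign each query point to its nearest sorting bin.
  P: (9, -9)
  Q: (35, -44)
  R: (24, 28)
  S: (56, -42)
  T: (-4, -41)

P at (9, -9):
  A: max(|33|, |-41|) = 41
  B: max(|-5|, |-23|) = 23
  C: max(|-12|, |-19|) = 19
  D: max(|-10|, |25|) = 25
  → nearest: C (19)
Q at (35, -44):
  A: max(|7|, |-6|) = 7
  B: max(|-31|, |12|) = 31
  C: max(|-38|, |16|) = 38
  D: max(|-36|, |60|) = 60
  → nearest: A (7)
R at (24, 28):
  A: max(|18|, |-78|) = 78
  B: max(|-20|, |-60|) = 60
  C: max(|-27|, |-56|) = 56
  D: max(|-25|, |-12|) = 25
  → nearest: D (25)
S at (56, -42):
  A: max(|-14|, |-8|) = 14
  B: max(|-52|, |10|) = 52
  C: max(|-59|, |14|) = 59
  D: max(|-57|, |58|) = 58
  → nearest: A (14)
T at (-4, -41):
  A: max(|46|, |-9|) = 46
  B: max(|8|, |9|) = 9
  C: max(|1|, |13|) = 13
  D: max(|3|, |57|) = 57
  → nearest: B (9)

P→C; Q→A; R→D; S→A; T→B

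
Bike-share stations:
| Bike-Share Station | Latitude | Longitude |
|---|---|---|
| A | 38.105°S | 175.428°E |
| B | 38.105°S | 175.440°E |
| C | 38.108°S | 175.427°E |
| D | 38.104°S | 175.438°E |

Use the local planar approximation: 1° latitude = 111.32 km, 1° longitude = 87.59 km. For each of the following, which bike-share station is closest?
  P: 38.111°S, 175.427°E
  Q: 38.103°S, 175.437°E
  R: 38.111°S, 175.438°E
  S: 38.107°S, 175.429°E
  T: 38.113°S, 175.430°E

P→C; Q→D; R→B; S→C; T→C

P at 38.111°S, 175.427°E:
  A: 0.674 km
  B: 1.320 km
  C: 0.334 km
  D: 1.239 km
  → nearest: C (0.334 km)
Q at 38.103°S, 175.437°E:
  A: 0.819 km
  B: 0.344 km
  C: 1.038 km
  D: 0.142 km
  → nearest: D (0.142 km)
R at 38.111°S, 175.438°E:
  A: 1.102 km
  B: 0.691 km
  C: 1.020 km
  D: 0.779 km
  → nearest: B (0.691 km)
S at 38.107°S, 175.429°E:
  A: 0.239 km
  B: 0.989 km
  C: 0.208 km
  D: 0.856 km
  → nearest: C (0.208 km)
T at 38.113°S, 175.430°E:
  A: 0.908 km
  B: 1.249 km
  C: 0.616 km
  D: 1.223 km
  → nearest: C (0.616 km)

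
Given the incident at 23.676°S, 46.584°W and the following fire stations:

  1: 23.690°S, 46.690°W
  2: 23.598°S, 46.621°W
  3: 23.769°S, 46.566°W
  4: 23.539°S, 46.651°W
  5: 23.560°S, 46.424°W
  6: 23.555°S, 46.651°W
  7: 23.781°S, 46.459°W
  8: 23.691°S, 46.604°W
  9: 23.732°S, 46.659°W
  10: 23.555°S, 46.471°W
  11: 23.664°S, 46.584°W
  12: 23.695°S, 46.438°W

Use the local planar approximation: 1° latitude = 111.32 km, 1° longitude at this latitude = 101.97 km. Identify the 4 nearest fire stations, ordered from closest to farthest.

Distances from 23.676°S, 46.584°W:
1: 10.921 km
2: 9.467 km
3: 10.514 km
4: 16.711 km
5: 20.807 km
6: 15.103 km
7: 17.294 km
8: 2.636 km
9: 9.867 km
10: 17.726 km
11: 1.336 km
12: 15.037 km
Sorted: 11 (1.336 km) < 8 (2.636 km) < 2 (9.467 km) < 9 (9.867 km) < 3 (10.514 km) < 1 (10.921 km) < …

11, 8, 2, 9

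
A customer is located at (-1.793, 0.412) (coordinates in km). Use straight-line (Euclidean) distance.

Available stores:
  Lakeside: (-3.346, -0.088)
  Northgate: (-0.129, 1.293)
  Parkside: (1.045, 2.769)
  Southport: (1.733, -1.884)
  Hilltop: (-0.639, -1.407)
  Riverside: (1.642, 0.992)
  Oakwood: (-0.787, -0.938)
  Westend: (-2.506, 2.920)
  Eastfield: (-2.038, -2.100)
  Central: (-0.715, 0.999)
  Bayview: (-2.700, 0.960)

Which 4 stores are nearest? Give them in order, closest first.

Distances from (-1.793, 0.412):
Lakeside: 1.632 km
Northgate: 1.883 km
Parkside: 3.689 km
Southport: 4.208 km
Hilltop: 2.154 km
Riverside: 3.484 km
Oakwood: 1.684 km
Westend: 2.607 km
Eastfield: 2.524 km
Central: 1.227 km
Bayview: 1.060 km
Sorted: Bayview (1.060 km) < Central (1.227 km) < Lakeside (1.632 km) < Oakwood (1.684 km) < Northgate (1.883 km) < Hilltop (2.154 km) < …

Bayview, Central, Lakeside, Oakwood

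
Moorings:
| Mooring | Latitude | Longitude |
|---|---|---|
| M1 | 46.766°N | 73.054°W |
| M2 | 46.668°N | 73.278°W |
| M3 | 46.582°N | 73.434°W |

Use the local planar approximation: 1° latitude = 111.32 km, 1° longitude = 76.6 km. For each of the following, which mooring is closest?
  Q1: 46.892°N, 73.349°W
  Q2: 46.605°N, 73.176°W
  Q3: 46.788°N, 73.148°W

Q1→M2; Q2→M2; Q3→M1

Q1 at 46.892°N, 73.349°W:
  M1: √((-0.126·111.32)² + (0.295·76.6)²) = √(196.73765 + 510.62441) = 26.596 km
  M2: √((-0.224·111.32)² + (0.071·76.6)²) = √(621.78814 + 29.57837) = 25.522 km
  M3: √((-0.310·111.32)² + (-0.085·76.6)²) = √(1190.88488 + 42.39312) = 35.118 km
  → nearest: M2 (25.522 km)
Q2 at 46.605°N, 73.176°W:
  M1: √((0.161·111.32)² + (0.122·76.6)²) = √(321.21672 + 87.33276) = 20.213 km
  M2: √((0.063·111.32)² + (-0.102·76.6)²) = √(49.18441 + 61.04609) = 10.499 km
  M3: √((-0.023·111.32)² + (-0.258·76.6)²) = √(6.55544 + 390.56826) = 19.928 km
  → nearest: M2 (10.499 km)
Q3 at 46.788°N, 73.148°W:
  M1: √((-0.022·111.32)² + (0.094·76.6)²) = √(5.99780 + 51.84576) = 7.605 km
  M2: √((-0.120·111.32)² + (-0.130·76.6)²) = √(178.44685 + 99.16176) = 16.662 km
  M3: √((-0.206·111.32)² + (-0.286·76.6)²) = √(525.87295 + 479.94294) = 31.715 km
  → nearest: M1 (7.605 km)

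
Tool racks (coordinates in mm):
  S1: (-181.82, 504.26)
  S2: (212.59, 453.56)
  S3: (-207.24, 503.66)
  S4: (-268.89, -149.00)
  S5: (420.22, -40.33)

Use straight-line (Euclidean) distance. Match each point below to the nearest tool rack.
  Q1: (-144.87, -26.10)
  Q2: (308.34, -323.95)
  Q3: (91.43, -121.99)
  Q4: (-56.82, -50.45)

Q1→S4; Q2→S5; Q3→S5; Q4→S4

Q1 at (-144.87, -26.10):
  S1: √((-36.95)² + (530.36)²) = √(1365.3025 + 281281.7296) = 531.65 mm
  S2: √((357.46)² + (479.66)²) = √(127777.6516 + 230073.7156) = 598.21 mm
  S3: √((-62.37)² + (529.76)²) = √(3890.0169 + 280645.6576) = 533.42 mm
  S4: √((-124.02)² + (-122.90)²) = √(15380.9604 + 15104.4100) = 174.60 mm
  S5: √((565.09)² + (-14.23)²) = √(319326.7081 + 202.4929) = 565.27 mm
  → nearest: S4 (174.60 mm)
Q2 at (308.34, -323.95):
  S1: √((-490.16)² + (828.21)²) = √(240256.8256 + 685931.8041) = 962.39 mm
  S2: √((-95.75)² + (777.51)²) = √(9168.0625 + 604521.8001) = 783.38 mm
  S3: √((-515.58)² + (827.61)²) = √(265822.7364 + 684938.3121) = 975.07 mm
  S4: √((-577.23)² + (174.95)²) = √(333194.4729 + 30607.5025) = 603.16 mm
  S5: √((111.88)² + (283.62)²) = √(12517.1344 + 80440.3044) = 304.89 mm
  → nearest: S5 (304.89 mm)
Q3 at (91.43, -121.99):
  S1: √((-273.25)² + (626.25)²) = √(74665.5625 + 392189.0625) = 683.27 mm
  S2: √((121.16)² + (575.55)²) = √(14679.7456 + 331257.8025) = 588.16 mm
  S3: √((-298.67)² + (625.65)²) = √(89203.7689 + 391437.9225) = 693.28 mm
  S4: √((-360.32)² + (-27.01)²) = √(129830.5024 + 729.5401) = 361.33 mm
  S5: √((328.79)² + (81.66)²) = √(108102.8641 + 6668.3556) = 338.78 mm
  → nearest: S5 (338.78 mm)
Q4 at (-56.82, -50.45):
  S1: √((-125.00)² + (554.71)²) = √(15625.0000 + 307703.1841) = 568.62 mm
  S2: √((269.41)² + (504.01)²) = √(72581.7481 + 254026.0801) = 571.50 mm
  S3: √((-150.42)² + (554.11)²) = √(22626.1764 + 307037.8921) = 574.16 mm
  S4: √((-212.07)² + (-98.55)²) = √(44973.6849 + 9712.1025) = 233.85 mm
  S5: √((477.04)² + (10.12)²) = √(227567.1616 + 102.4144) = 477.15 mm
  → nearest: S4 (233.85 mm)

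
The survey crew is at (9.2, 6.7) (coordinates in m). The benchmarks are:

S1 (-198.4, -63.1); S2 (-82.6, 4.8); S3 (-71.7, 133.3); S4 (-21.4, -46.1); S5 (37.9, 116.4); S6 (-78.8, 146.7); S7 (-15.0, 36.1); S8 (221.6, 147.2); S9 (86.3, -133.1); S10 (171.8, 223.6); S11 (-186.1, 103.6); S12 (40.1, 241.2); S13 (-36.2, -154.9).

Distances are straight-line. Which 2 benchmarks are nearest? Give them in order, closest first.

S7, S4

Distances from (9.2, 6.7):
S1: 219.0 m
S2: 91.8 m
S3: 150.2 m
S4: 61.0 m
S5: 113.4 m
S6: 165.4 m
S7: 38.1 m
S8: 254.7 m
S9: 159.7 m
S10: 271.1 m
S11: 218.0 m
S12: 236.5 m
S13: 167.9 m
Sorted: S7 (38.1 m) < S4 (61.0 m) < S2 (91.8 m) < S5 (113.4 m) < …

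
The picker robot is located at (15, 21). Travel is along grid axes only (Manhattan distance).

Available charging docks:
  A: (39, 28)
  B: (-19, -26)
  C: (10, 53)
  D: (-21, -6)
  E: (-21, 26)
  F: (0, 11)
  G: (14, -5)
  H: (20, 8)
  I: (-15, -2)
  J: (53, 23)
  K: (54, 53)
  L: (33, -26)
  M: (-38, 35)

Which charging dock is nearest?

H

Distances from (15, 21):
A: 31
B: 81
C: 37
D: 63
E: 41
F: 25
G: 27
H: 18
I: 53
J: 40
K: 71
L: 65
M: 67
Minimum: H at 18.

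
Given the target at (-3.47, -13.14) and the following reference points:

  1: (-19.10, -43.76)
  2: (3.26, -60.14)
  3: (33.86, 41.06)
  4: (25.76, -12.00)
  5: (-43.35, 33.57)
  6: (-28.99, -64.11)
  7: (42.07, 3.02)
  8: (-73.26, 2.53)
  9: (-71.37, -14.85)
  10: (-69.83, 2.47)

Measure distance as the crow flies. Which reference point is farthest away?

Distances from (-3.47, -13.14):
1: 34.38
2: 47.48
3: 65.81
4: 29.25
5: 61.42
6: 57.00
7: 48.32
8: 71.53
9: 67.92
10: 68.17
Maximum: 8 at 71.53.

8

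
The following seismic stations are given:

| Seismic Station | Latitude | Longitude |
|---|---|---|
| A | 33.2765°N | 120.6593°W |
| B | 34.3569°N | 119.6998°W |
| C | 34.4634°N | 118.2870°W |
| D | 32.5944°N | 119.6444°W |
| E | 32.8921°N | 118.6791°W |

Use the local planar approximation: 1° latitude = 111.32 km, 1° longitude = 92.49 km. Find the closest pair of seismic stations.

Pairwise distances:
A–B: 149.4671 km
A–C: 256.1244 km
A–D: 120.7344 km
A–E: 188.0812 km
B–C: 131.2066 km
B–D: 196.2684 km
B–E: 188.4178 km
C–D: 243.0011 km
C–E: 178.6370 km
D–E: 95.2328 km
Closest pair: D–E at 95.2328 km.

D and E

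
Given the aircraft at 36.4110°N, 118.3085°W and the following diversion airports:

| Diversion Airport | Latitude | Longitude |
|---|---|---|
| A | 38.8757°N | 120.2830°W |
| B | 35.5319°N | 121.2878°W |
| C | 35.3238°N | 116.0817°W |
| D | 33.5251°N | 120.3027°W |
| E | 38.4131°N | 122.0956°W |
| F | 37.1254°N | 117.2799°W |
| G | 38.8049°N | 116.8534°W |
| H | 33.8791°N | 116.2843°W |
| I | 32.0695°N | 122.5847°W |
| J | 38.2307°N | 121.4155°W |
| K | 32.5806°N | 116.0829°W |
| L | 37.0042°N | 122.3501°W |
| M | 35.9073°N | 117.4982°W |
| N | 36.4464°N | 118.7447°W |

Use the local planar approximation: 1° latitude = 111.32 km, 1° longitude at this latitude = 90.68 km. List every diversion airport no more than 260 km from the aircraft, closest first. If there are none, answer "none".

N, M, F, C

Distances from 36.4110°N, 118.3085°W:
A: √((2.4647·111.32)² + (-1.9745·90.68)²) = √(75279.118591 + 32058.064551) = 327.6235 km
B: √((-0.8791·111.32)² + (-2.9793·90.68)²) = √(9576.855959 + 72988.005504) = 287.3410 km
C: √((-1.0872·111.32)² + (2.2268·90.68)²) = √(14647.559903 + 40774.199939) = 235.4183 km
D: √((-2.8859·111.32)² + (-1.9942·90.68)²) = √(103206.951860 + 32700.955809) = 368.6569 km
E: √((2.0021·111.32)² + (-3.7871·90.68)²) = √(49672.718246 + 117933.331993) = 409.3972 km
F: √((0.7144·111.32)² + (1.0286·90.68)²) = √(6324.545001 + 8699.936102) = 122.5744 km
G: √((2.3939·111.32)² + (1.4551·90.68)²) = √(71016.359406 + 17410.398208) = 297.3664 km
H: √((-2.5319·111.32)² + (2.0242·90.68)²) = √(79440.047081 + 33692.238317) = 336.3514 km
I: √((-4.3415·111.32)² + (-4.2762·90.68)²) = √(233574.810966 + 150362.328058) = 619.6266 km
J: √((1.8197·111.32)² + (-3.1070·90.68)²) = √(41034.201382 + 79378.982812) = 347.0060 km
K: √((-3.8304·111.32)² + (2.2256·90.68)²) = √(181817.069158 + 40730.266172) = 471.7492 km
L: √((0.5932·111.32)² + (-4.0416·90.68)²) = √(4360.624395 + 134316.597163) = 372.3939 km
M: √((-0.5037·111.32)² + (0.8103·90.68)²) = √(3144.056175 + 5399.017072) = 92.4287 km
N: √((0.0354·111.32)² + (-0.4362·90.68)²) = √(15.529337 + 1564.567647) = 39.7504 km
Threshold 260 km: N (39.7504 km), M (92.4287 km), F (122.5744 km), C (235.4183 km) are within range.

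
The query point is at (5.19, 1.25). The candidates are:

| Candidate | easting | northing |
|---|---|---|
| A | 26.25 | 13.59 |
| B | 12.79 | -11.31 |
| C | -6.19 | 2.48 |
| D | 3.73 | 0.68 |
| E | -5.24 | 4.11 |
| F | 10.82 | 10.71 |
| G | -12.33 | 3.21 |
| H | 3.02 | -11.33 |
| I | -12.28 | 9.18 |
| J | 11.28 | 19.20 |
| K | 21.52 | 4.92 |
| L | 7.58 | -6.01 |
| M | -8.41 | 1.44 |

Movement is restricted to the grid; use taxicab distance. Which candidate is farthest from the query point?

A

Distances from (5.19, 1.25):
A: 33.40
B: 20.16
C: 12.61
D: 2.03
E: 13.29
F: 15.09
G: 19.48
H: 14.75
I: 25.40
J: 24.04
K: 20.00
L: 9.65
M: 13.79
Maximum: A at 33.40.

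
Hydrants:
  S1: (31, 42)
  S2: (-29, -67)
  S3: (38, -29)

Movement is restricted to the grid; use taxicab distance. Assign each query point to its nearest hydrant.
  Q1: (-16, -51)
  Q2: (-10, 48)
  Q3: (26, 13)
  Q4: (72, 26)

Q1 at (-16, -51):
  S1: 140
  S2: 29
  S3: 76
  → nearest: S2 (29)
Q2 at (-10, 48):
  S1: 47
  S2: 134
  S3: 125
  → nearest: S1 (47)
Q3 at (26, 13):
  S1: 34
  S2: 135
  S3: 54
  → nearest: S1 (34)
Q4 at (72, 26):
  S1: 57
  S2: 194
  S3: 89
  → nearest: S1 (57)

Q1→S2; Q2→S1; Q3→S1; Q4→S1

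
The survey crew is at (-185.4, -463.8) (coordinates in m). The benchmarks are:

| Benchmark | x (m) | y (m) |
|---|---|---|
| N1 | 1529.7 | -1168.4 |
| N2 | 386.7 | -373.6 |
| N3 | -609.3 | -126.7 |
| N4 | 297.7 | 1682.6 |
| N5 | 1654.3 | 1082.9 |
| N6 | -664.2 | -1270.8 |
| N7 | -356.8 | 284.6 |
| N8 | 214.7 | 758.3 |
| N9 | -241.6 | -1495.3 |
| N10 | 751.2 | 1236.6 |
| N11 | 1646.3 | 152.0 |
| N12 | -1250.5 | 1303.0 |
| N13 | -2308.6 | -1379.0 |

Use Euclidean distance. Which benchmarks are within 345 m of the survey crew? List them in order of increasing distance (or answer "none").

none

Distances from (-185.4, -463.8):
N1: √((1715.1)² + (-704.6)²) = √(2941568.010 + 496461.160) = 1854.2 m
N2: √((572.1)² + (90.2)²) = √(327298.410 + 8136.040) = 579.2 m
N3: √((-423.9)² + (337.1)²) = √(179691.210 + 113636.410) = 541.6 m
N4: √((483.1)² + (2146.4)²) = √(233385.610 + 4607032.960) = 2200.1 m
N5: √((1839.7)² + (1546.7)²) = √(3384496.090 + 2392280.890) = 2403.5 m
N6: √((-478.8)² + (-807.0)²) = √(229249.440 + 651249.000) = 938.3 m
N7: √((-171.4)² + (748.4)²) = √(29377.960 + 560102.560) = 767.8 m
N8: √((400.1)² + (1222.1)²) = √(160080.010 + 1493528.410) = 1285.9 m
N9: √((-56.2)² + (-1031.5)²) = √(3158.440 + 1063992.250) = 1033.0 m
N10: √((936.6)² + (1700.4)²) = √(877219.560 + 2891360.160) = 1941.3 m
N11: √((1831.7)² + (615.8)²) = √(3355124.890 + 379209.640) = 1932.4 m
N12: √((-1065.1)² + (1766.8)²) = √(1134438.010 + 3121582.240) = 2063.0 m
N13: √((-2123.2)² + (-915.2)²) = √(4507978.240 + 837591.040) = 2312.0 m
Threshold 345 m: none within range.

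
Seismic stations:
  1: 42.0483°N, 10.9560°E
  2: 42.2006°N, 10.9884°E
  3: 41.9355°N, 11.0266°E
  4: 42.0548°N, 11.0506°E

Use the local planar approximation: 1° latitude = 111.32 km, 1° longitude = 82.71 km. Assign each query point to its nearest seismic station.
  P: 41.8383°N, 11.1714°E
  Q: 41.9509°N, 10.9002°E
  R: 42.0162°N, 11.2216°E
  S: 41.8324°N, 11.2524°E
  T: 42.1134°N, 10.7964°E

P→3; Q→3; R→4; S→3; T→1

P at 41.8383°N, 11.1714°E:
  1: 29.3921 km
  2: 43.0779 km
  3: 16.1404 km
  4: 26.0897 km
  → nearest: 3 (16.1404 km)
Q at 41.9509°N, 10.9002°E:
  1: 11.7840 km
  2: 28.7379 km
  3: 10.5942 km
  4: 16.9858 km
  → nearest: 3 (10.5942 km)
R at 42.0162°N, 11.2216°E:
  1: 22.2565 km
  2: 28.1674 km
  3: 18.4616 km
  4: 14.7817 km
  → nearest: 4 (14.7817 km)
S at 41.8324°N, 11.2524°E:
  1: 34.3312 km
  2: 46.4414 km
  3: 21.9206 km
  4: 29.8584 km
  → nearest: 3 (21.9206 km)
T at 42.1134°N, 10.7964°E:
  1: 15.0589 km
  2: 18.6122 km
  3: 27.4719 km
  4: 22.0136 km
  → nearest: 1 (15.0589 km)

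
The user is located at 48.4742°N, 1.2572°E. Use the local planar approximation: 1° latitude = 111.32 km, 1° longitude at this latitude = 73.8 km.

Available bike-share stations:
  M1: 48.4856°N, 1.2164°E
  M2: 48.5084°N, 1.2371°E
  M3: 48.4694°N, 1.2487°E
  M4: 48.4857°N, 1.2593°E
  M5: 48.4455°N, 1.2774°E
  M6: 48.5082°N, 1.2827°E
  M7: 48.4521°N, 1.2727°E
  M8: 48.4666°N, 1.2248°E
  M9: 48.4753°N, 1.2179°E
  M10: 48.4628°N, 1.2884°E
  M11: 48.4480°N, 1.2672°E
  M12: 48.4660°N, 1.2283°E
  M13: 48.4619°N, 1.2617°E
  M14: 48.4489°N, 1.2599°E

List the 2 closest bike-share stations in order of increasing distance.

Distances from 48.4742°N, 1.2572°E:
M1: 3.2675 km
M2: 4.0859 km
M3: 0.8240 km
M4: 1.2895 km
M5: 3.5256 km
M6: 4.2269 km
M7: 2.7131 km
M8: 2.5364 km
M9: 2.9029 km
M10: 2.6291 km
M11: 3.0085 km
M12: 2.3200 km
M13: 1.4089 km
M14: 2.8234 km
Sorted: M3 (0.8240 km) < M4 (1.2895 km) < M13 (1.4089 km) < M12 (2.3200 km) < …

M3, M4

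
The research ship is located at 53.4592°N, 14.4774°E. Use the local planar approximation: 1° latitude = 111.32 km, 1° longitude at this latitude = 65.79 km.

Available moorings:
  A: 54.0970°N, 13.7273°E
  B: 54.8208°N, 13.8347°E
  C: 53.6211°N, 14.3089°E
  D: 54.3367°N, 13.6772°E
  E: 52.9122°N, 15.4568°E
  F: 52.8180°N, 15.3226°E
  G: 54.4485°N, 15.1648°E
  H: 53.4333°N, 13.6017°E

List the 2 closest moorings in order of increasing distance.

Distances from 53.4592°N, 14.4774°E:
A: 86.4657 km
B: 157.3605 km
C: 21.1591 km
D: 110.9664 km
E: 88.6548 km
F: 90.4813 km
G: 119.0529 km
H: 57.6844 km
Sorted: C (21.1591 km) < H (57.6844 km) < A (86.4657 km) < E (88.6548 km) < …

C, H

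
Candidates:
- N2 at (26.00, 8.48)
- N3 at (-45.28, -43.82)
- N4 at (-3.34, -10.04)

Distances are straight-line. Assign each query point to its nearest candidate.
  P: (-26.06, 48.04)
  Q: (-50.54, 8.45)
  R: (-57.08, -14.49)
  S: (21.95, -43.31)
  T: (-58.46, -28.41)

P→N4; Q→N4; R→N3; S→N4; T→N3

P at (-26.06, 48.04):
  N2: 65.39
  N3: 93.85
  N4: 62.37
  → nearest: N4 (62.37)
Q at (-50.54, 8.45):
  N2: 76.54
  N3: 52.53
  N4: 50.69
  → nearest: N4 (50.69)
R at (-57.08, -14.49):
  N2: 86.20
  N3: 31.61
  N4: 53.92
  → nearest: N3 (31.61)
S at (21.95, -43.31):
  N2: 51.95
  N3: 67.23
  N4: 41.79
  → nearest: N4 (41.79)
T at (-58.46, -28.41):
  N2: 92.16
  N3: 20.28
  N4: 58.10
  → nearest: N3 (20.28)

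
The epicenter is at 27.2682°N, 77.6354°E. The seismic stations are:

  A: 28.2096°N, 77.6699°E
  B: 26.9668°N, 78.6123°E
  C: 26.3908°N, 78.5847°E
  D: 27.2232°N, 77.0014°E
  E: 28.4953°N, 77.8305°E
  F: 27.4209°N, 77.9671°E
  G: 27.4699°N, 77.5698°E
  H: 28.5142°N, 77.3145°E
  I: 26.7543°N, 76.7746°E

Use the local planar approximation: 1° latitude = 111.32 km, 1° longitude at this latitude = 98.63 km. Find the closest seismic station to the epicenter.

Distances from 27.2682°N, 77.6354°E:
A: √((0.9414·111.32)² + (0.0345·98.63)²) = √(10982.337432 + 11.578605) = 104.8519 km
B: √((-0.3014·111.32)² + (0.9769·98.63)²) = √(1125.726504 + 9283.639880) = 102.0263 km
C: √((-0.8774·111.32)² + (0.9493·98.63)²) = √(9539.852402 + 8766.475593) = 135.3009 km
D: √((-0.0450·111.32)² + (-0.6340·98.63)²) = √(25.094088 + 3910.178487) = 62.7318 km
E: √((1.2271·111.32)² + (0.1951·98.63)²) = √(18659.770911 + 370.282004) = 137.9495 km
F: √((0.1527·111.32)² + (0.3317·98.63)²) = √(288.951178 + 1070.308586) = 36.8681 km
G: √((0.2017·111.32)² + (-0.0656·98.63)²) = √(504.148166 + 41.862556) = 23.3669 km
H: √((1.2460·111.32)² + (-0.3209·98.63)²) = √(19238.999350 + 1001.745731) = 142.2700 km
I: √((-0.5139·111.32)² + (-0.8608·98.63)²) = √(3272.680665 + 7208.129540) = 102.3758 km
Minimum: G at 23.3669 km.

G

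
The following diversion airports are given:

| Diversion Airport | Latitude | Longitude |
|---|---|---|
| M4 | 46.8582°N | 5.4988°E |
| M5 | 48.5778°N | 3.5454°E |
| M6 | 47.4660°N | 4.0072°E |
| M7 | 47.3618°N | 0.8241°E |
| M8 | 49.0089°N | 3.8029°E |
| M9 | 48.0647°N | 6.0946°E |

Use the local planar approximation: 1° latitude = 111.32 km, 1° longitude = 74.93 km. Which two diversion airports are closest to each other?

Pairwise distances:
M5–M8: 51.7235 km
M5–M6: 128.5117 km
M4–M6: 130.6502 km
M4–M9: 141.5329 km
M6–M9: 170.0165 km
M6–M8: 172.4365 km
M5–M9: 199.3688 km
M8–M9: 201.3319 km
M6–M7: 238.7916 km
M4–M5: 240.9721 km
M5–M7: 244.7484 km
M4–M8: 271.0493 km
M7–M8: 288.8564 km
M4–M7: 354.7331 km
M7–M9: 402.5956 km
Closest pair: M5–M8 at 51.7235 km.

M5 and M8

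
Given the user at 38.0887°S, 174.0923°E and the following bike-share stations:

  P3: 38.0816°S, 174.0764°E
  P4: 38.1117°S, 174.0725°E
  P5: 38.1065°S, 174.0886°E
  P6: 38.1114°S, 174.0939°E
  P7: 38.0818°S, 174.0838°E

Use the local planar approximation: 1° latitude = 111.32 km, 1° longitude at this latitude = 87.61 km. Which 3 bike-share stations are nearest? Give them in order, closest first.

P7, P3, P5

Distances from 38.0887°S, 174.0923°E:
P3: √((0.0071·111.32)² + (-0.0159·87.61)²) = √(0.624688 + 1.940446) = 1.6016 km
P4: √((-0.0230·111.32)² + (-0.0198·87.61)²) = √(6.555443 + 3.009108) = 3.0927 km
P5: √((-0.0178·111.32)² + (-0.0037·87.61)²) = √(3.926326 + 0.105078) = 2.0078 km
P6: √((-0.0227·111.32)² + (0.0016·87.61)²) = √(6.385547 + 0.019649) = 2.5308 km
P7: √((0.0069·111.32)² + (-0.0085·87.61)²) = √(0.589990 + 0.554556) = 1.0698 km
Sorted: P7 (1.0698 km) < P3 (1.6016 km) < P5 (2.0078 km) < P6 (2.5308 km) < P4 (3.0927 km)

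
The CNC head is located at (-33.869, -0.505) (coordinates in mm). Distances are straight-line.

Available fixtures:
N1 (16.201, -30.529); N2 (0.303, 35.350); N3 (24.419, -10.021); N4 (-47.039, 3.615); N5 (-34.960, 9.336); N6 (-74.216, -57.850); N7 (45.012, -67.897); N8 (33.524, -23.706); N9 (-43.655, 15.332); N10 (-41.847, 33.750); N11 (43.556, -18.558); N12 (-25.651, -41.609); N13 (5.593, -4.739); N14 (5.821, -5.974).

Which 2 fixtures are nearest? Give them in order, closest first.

Distances from (-33.869, -0.505):
N1: 58.382 mm
N2: 49.531 mm
N3: 59.060 mm
N4: 13.799 mm
N5: 9.901 mm
N6: 70.117 mm
N7: 103.749 mm
N8: 71.275 mm
N9: 18.617 mm
N10: 35.172 mm
N11: 79.502 mm
N12: 41.917 mm
N13: 39.688 mm
N14: 40.065 mm
Sorted: N5 (9.901 mm) < N4 (13.799 mm) < N9 (18.617 mm) < N10 (35.172 mm) < …

N5, N4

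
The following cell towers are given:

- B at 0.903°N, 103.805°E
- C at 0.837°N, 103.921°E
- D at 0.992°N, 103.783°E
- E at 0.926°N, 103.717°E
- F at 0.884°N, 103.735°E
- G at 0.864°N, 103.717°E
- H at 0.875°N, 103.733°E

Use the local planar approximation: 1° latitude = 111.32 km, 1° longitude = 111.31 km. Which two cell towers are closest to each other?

Pairwise distances:
B–C: 14.856 km
B–D: 10.206 km
B–E: 10.124 km
B–F: 8.074 km
B–G: 10.714 km
B–H: 8.599 km
C–D: 23.101 km
C–E: 24.775 km
C–F: 21.355 km
C–G: 22.905 km
C–H: 21.350 km
D–E: 10.390 km
D–F: 13.156 km
D–G: 16.031 km
D–H: 14.164 km
E–F: 5.087 km
E–G: 6.902 km
E–H: 5.950 km
F–G: 2.995 km
F–H: 1.026 km
G–H: 2.161 km
Closest pair: F–H at 1.026 km.

F and H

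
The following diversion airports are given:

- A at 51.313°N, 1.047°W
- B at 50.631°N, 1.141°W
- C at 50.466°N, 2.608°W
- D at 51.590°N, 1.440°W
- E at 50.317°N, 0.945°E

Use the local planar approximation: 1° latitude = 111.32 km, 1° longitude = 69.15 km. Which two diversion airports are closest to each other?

Pairwise distances:
A–B: √((-0.682·111.32)² + (-0.094·69.15)²) = √(5763.88284 + 42.25130) = 76.198 km
A–C: √((-0.847·111.32)² + (-1.561·69.15)²) = √(8890.23449 + 11651.72363) = 143.325 km
A–D: √((0.277·111.32)² + (-0.393·69.15)²) = √(950.83669 + 738.53226) = 41.102 km
A–E: √((-0.996·111.32)² + (1.992·69.15)²) = √(12293.20354 + 18974.18091) = 176.826 km
B–C: √((-0.165·111.32)² + (-1.467·69.15)²) = √(337.37608 + 10290.69239) = 103.093 km
B–D: √((0.959·111.32)² + (-0.299·69.15)²) = √(11396.81791 + 427.49077) = 108.740 km
B–E: √((-0.314·111.32)² + (2.086·69.15)²) = √(1221.81567 + 20807.16816) = 148.422 km
C–D: √((1.124·111.32)² + (1.168·69.15)²) = √(15655.93530 + 6523.34060) = 148.927 km
C–E: √((-0.149·111.32)² + (3.553·69.15)²) = √(275.11795 + 60363.55153) = 246.249 km
D–E: √((-1.273·111.32)² + (2.385·69.15)²) = √(20081.82613 + 27199.51347) = 217.443 km
Closest pair: A–D at 41.102 km.

A and D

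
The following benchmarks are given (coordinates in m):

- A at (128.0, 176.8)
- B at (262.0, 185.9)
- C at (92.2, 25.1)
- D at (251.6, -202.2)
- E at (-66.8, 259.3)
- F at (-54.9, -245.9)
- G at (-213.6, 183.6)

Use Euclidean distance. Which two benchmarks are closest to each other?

Pairwise distances:
A–B: √((134.0)² + (9.1)²) = √(17956.000 + 82.810) = 134.3 m
A–C: √((-35.8)² + (-151.7)²) = √(1281.640 + 23012.890) = 155.9 m
A–D: √((123.6)² + (-379.0)²) = √(15276.960 + 143641.000) = 398.6 m
A–E: √((-194.8)² + (82.5)²) = √(37947.040 + 6806.250) = 211.5 m
A–F: √((-182.9)² + (-422.7)²) = √(33452.410 + 178675.290) = 460.6 m
A–G: √((-341.6)² + (6.8)²) = √(116690.560 + 46.240) = 341.7 m
B–C: √((-169.8)² + (-160.8)²) = √(28832.040 + 25856.640) = 233.9 m
B–D: √((-10.4)² + (-388.1)²) = √(108.160 + 150621.610) = 388.2 m
B–E: √((-328.8)² + (73.4)²) = √(108109.440 + 5387.560) = 336.9 m
B–F: √((-316.9)² + (-431.8)²) = √(100425.610 + 186451.240) = 535.6 m
B–G: √((-475.6)² + (-2.3)²) = √(226195.360 + 5.290) = 475.6 m
C–D: √((159.4)² + (-227.3)²) = √(25408.360 + 51665.290) = 277.6 m
C–E: √((-159.0)² + (234.2)²) = √(25281.000 + 54849.640) = 283.1 m
C–F: √((-147.1)² + (-271.0)²) = √(21638.410 + 73441.000) = 308.3 m
C–G: √((-305.8)² + (158.5)²) = √(93513.640 + 25122.250) = 344.4 m
D–E: √((-318.4)² + (461.5)²) = √(101378.560 + 212982.250) = 560.7 m
D–F: √((-306.5)² + (-43.7)²) = √(93942.250 + 1909.690) = 309.6 m
D–G: √((-465.2)² + (385.8)²) = √(216411.040 + 148841.640) = 604.4 m
E–F: √((11.9)² + (-505.2)²) = √(141.610 + 255227.040) = 505.3 m
E–G: √((-146.8)² + (-75.7)²) = √(21550.240 + 5730.490) = 165.2 m
F–G: √((-158.7)² + (429.5)²) = √(25185.690 + 184470.250) = 457.9 m
Closest pair: A–B at 134.3 m.

A and B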